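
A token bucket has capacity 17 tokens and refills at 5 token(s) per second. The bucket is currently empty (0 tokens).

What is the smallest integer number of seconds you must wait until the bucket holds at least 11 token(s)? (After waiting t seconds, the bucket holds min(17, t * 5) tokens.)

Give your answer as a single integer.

Answer: 3

Derivation:
Need t * 5 >= 11, so t >= 11/5.
Smallest integer t = ceil(11/5) = 3.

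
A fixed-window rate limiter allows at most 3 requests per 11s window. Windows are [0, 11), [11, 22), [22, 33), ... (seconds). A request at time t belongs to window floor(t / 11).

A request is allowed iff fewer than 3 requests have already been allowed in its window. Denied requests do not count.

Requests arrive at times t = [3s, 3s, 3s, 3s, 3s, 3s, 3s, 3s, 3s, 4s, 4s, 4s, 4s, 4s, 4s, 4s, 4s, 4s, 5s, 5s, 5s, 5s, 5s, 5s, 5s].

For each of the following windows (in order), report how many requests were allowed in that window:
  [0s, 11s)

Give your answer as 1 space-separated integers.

Processing requests:
  req#1 t=3s (window 0): ALLOW
  req#2 t=3s (window 0): ALLOW
  req#3 t=3s (window 0): ALLOW
  req#4 t=3s (window 0): DENY
  req#5 t=3s (window 0): DENY
  req#6 t=3s (window 0): DENY
  req#7 t=3s (window 0): DENY
  req#8 t=3s (window 0): DENY
  req#9 t=3s (window 0): DENY
  req#10 t=4s (window 0): DENY
  req#11 t=4s (window 0): DENY
  req#12 t=4s (window 0): DENY
  req#13 t=4s (window 0): DENY
  req#14 t=4s (window 0): DENY
  req#15 t=4s (window 0): DENY
  req#16 t=4s (window 0): DENY
  req#17 t=4s (window 0): DENY
  req#18 t=4s (window 0): DENY
  req#19 t=5s (window 0): DENY
  req#20 t=5s (window 0): DENY
  req#21 t=5s (window 0): DENY
  req#22 t=5s (window 0): DENY
  req#23 t=5s (window 0): DENY
  req#24 t=5s (window 0): DENY
  req#25 t=5s (window 0): DENY

Allowed counts by window: 3

Answer: 3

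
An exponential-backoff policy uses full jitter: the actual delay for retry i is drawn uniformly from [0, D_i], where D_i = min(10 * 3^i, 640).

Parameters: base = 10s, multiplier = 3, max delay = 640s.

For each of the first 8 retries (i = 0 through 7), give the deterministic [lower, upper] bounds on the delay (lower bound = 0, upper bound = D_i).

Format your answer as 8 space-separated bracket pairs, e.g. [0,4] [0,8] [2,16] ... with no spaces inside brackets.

Computing bounds per retry:
  i=0: D_i=min(10*3^0,640)=10, bounds=[0,10]
  i=1: D_i=min(10*3^1,640)=30, bounds=[0,30]
  i=2: D_i=min(10*3^2,640)=90, bounds=[0,90]
  i=3: D_i=min(10*3^3,640)=270, bounds=[0,270]
  i=4: D_i=min(10*3^4,640)=640, bounds=[0,640]
  i=5: D_i=min(10*3^5,640)=640, bounds=[0,640]
  i=6: D_i=min(10*3^6,640)=640, bounds=[0,640]
  i=7: D_i=min(10*3^7,640)=640, bounds=[0,640]

Answer: [0,10] [0,30] [0,90] [0,270] [0,640] [0,640] [0,640] [0,640]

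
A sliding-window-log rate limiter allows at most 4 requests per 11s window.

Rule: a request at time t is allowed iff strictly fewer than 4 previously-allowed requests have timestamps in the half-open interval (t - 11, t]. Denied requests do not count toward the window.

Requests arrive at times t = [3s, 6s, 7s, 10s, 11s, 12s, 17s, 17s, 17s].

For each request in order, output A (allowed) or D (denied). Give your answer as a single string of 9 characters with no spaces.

Answer: AAAADDAAD

Derivation:
Tracking allowed requests in the window:
  req#1 t=3s: ALLOW
  req#2 t=6s: ALLOW
  req#3 t=7s: ALLOW
  req#4 t=10s: ALLOW
  req#5 t=11s: DENY
  req#6 t=12s: DENY
  req#7 t=17s: ALLOW
  req#8 t=17s: ALLOW
  req#9 t=17s: DENY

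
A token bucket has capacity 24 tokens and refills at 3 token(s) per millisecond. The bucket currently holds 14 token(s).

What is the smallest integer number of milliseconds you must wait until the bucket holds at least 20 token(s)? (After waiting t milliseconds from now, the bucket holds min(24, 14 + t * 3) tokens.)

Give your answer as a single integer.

Need 14 + t * 3 >= 20, so t >= 6/3.
Smallest integer t = ceil(6/3) = 2.

Answer: 2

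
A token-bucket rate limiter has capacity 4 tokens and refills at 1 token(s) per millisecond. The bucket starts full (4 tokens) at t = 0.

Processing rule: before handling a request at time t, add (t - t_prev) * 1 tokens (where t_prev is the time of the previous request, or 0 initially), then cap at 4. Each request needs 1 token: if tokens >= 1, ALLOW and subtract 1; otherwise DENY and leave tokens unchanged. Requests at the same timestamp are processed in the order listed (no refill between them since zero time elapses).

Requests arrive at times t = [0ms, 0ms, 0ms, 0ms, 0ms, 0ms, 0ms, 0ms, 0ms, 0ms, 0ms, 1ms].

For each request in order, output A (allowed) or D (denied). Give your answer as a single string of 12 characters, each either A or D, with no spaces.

Answer: AAAADDDDDDDA

Derivation:
Simulating step by step:
  req#1 t=0ms: ALLOW
  req#2 t=0ms: ALLOW
  req#3 t=0ms: ALLOW
  req#4 t=0ms: ALLOW
  req#5 t=0ms: DENY
  req#6 t=0ms: DENY
  req#7 t=0ms: DENY
  req#8 t=0ms: DENY
  req#9 t=0ms: DENY
  req#10 t=0ms: DENY
  req#11 t=0ms: DENY
  req#12 t=1ms: ALLOW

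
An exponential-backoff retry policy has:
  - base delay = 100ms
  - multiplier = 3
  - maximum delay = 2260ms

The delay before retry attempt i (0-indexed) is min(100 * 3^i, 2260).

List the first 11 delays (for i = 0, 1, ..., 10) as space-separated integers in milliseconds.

Computing each delay:
  i=0: min(100*3^0, 2260) = 100
  i=1: min(100*3^1, 2260) = 300
  i=2: min(100*3^2, 2260) = 900
  i=3: min(100*3^3, 2260) = 2260
  i=4: min(100*3^4, 2260) = 2260
  i=5: min(100*3^5, 2260) = 2260
  i=6: min(100*3^6, 2260) = 2260
  i=7: min(100*3^7, 2260) = 2260
  i=8: min(100*3^8, 2260) = 2260
  i=9: min(100*3^9, 2260) = 2260
  i=10: min(100*3^10, 2260) = 2260

Answer: 100 300 900 2260 2260 2260 2260 2260 2260 2260 2260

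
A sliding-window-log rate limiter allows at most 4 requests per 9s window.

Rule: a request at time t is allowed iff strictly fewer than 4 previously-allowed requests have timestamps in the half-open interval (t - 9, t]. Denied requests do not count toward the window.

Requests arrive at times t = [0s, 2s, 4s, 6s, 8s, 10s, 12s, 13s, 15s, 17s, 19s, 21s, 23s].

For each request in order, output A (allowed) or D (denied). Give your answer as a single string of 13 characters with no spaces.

Answer: AAAADAAAADAAA

Derivation:
Tracking allowed requests in the window:
  req#1 t=0s: ALLOW
  req#2 t=2s: ALLOW
  req#3 t=4s: ALLOW
  req#4 t=6s: ALLOW
  req#5 t=8s: DENY
  req#6 t=10s: ALLOW
  req#7 t=12s: ALLOW
  req#8 t=13s: ALLOW
  req#9 t=15s: ALLOW
  req#10 t=17s: DENY
  req#11 t=19s: ALLOW
  req#12 t=21s: ALLOW
  req#13 t=23s: ALLOW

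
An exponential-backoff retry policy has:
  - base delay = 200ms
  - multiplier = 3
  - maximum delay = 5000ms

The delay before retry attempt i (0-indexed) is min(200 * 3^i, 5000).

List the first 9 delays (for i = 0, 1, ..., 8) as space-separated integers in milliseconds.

Computing each delay:
  i=0: min(200*3^0, 5000) = 200
  i=1: min(200*3^1, 5000) = 600
  i=2: min(200*3^2, 5000) = 1800
  i=3: min(200*3^3, 5000) = 5000
  i=4: min(200*3^4, 5000) = 5000
  i=5: min(200*3^5, 5000) = 5000
  i=6: min(200*3^6, 5000) = 5000
  i=7: min(200*3^7, 5000) = 5000
  i=8: min(200*3^8, 5000) = 5000

Answer: 200 600 1800 5000 5000 5000 5000 5000 5000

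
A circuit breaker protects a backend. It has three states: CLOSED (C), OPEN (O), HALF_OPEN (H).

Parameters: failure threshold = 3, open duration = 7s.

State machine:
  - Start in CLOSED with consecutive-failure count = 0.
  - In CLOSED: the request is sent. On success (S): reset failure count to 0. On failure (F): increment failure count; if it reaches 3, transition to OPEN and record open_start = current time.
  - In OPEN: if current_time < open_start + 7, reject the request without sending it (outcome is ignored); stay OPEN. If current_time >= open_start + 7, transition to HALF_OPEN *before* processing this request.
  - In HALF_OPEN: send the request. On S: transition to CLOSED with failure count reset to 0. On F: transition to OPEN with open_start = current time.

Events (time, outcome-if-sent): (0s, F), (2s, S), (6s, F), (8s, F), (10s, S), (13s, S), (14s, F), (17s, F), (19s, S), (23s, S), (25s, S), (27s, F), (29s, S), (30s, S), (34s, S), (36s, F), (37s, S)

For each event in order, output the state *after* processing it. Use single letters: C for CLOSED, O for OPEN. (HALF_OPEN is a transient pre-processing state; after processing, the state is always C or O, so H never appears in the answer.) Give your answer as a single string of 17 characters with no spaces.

Answer: CCCCCCCCCCCCCCCCC

Derivation:
State after each event:
  event#1 t=0s outcome=F: state=CLOSED
  event#2 t=2s outcome=S: state=CLOSED
  event#3 t=6s outcome=F: state=CLOSED
  event#4 t=8s outcome=F: state=CLOSED
  event#5 t=10s outcome=S: state=CLOSED
  event#6 t=13s outcome=S: state=CLOSED
  event#7 t=14s outcome=F: state=CLOSED
  event#8 t=17s outcome=F: state=CLOSED
  event#9 t=19s outcome=S: state=CLOSED
  event#10 t=23s outcome=S: state=CLOSED
  event#11 t=25s outcome=S: state=CLOSED
  event#12 t=27s outcome=F: state=CLOSED
  event#13 t=29s outcome=S: state=CLOSED
  event#14 t=30s outcome=S: state=CLOSED
  event#15 t=34s outcome=S: state=CLOSED
  event#16 t=36s outcome=F: state=CLOSED
  event#17 t=37s outcome=S: state=CLOSED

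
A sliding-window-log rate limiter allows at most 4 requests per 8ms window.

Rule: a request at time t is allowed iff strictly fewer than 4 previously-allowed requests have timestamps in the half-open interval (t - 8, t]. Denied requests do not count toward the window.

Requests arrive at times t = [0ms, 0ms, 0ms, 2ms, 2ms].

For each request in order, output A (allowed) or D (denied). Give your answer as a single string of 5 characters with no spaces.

Answer: AAAAD

Derivation:
Tracking allowed requests in the window:
  req#1 t=0ms: ALLOW
  req#2 t=0ms: ALLOW
  req#3 t=0ms: ALLOW
  req#4 t=2ms: ALLOW
  req#5 t=2ms: DENY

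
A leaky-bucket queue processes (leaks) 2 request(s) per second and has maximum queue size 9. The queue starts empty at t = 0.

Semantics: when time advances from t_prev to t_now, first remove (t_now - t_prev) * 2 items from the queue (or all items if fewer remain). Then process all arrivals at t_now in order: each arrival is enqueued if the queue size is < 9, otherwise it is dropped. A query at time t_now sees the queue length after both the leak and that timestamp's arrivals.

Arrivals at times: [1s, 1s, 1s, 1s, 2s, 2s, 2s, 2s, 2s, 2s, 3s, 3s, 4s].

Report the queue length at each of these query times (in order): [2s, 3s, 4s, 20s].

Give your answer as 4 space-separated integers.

Answer: 8 8 7 0

Derivation:
Queue lengths at query times:
  query t=2s: backlog = 8
  query t=3s: backlog = 8
  query t=4s: backlog = 7
  query t=20s: backlog = 0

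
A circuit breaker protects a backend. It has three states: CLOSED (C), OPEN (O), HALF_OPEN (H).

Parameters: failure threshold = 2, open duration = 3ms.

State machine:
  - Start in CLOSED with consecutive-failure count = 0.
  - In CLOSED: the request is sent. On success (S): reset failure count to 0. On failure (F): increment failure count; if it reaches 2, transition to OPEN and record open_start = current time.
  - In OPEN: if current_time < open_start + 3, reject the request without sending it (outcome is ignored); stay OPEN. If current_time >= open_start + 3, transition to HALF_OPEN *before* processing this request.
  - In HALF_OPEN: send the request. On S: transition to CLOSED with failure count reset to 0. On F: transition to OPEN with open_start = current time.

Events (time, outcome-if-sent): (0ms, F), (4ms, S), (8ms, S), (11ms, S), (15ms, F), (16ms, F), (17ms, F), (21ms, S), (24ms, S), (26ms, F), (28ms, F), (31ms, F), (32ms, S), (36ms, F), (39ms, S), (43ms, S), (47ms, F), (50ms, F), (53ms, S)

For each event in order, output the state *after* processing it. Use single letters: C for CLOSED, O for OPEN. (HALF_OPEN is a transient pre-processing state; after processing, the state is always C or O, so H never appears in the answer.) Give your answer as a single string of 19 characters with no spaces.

State after each event:
  event#1 t=0ms outcome=F: state=CLOSED
  event#2 t=4ms outcome=S: state=CLOSED
  event#3 t=8ms outcome=S: state=CLOSED
  event#4 t=11ms outcome=S: state=CLOSED
  event#5 t=15ms outcome=F: state=CLOSED
  event#6 t=16ms outcome=F: state=OPEN
  event#7 t=17ms outcome=F: state=OPEN
  event#8 t=21ms outcome=S: state=CLOSED
  event#9 t=24ms outcome=S: state=CLOSED
  event#10 t=26ms outcome=F: state=CLOSED
  event#11 t=28ms outcome=F: state=OPEN
  event#12 t=31ms outcome=F: state=OPEN
  event#13 t=32ms outcome=S: state=OPEN
  event#14 t=36ms outcome=F: state=OPEN
  event#15 t=39ms outcome=S: state=CLOSED
  event#16 t=43ms outcome=S: state=CLOSED
  event#17 t=47ms outcome=F: state=CLOSED
  event#18 t=50ms outcome=F: state=OPEN
  event#19 t=53ms outcome=S: state=CLOSED

Answer: CCCCCOOCCCOOOOCCCOC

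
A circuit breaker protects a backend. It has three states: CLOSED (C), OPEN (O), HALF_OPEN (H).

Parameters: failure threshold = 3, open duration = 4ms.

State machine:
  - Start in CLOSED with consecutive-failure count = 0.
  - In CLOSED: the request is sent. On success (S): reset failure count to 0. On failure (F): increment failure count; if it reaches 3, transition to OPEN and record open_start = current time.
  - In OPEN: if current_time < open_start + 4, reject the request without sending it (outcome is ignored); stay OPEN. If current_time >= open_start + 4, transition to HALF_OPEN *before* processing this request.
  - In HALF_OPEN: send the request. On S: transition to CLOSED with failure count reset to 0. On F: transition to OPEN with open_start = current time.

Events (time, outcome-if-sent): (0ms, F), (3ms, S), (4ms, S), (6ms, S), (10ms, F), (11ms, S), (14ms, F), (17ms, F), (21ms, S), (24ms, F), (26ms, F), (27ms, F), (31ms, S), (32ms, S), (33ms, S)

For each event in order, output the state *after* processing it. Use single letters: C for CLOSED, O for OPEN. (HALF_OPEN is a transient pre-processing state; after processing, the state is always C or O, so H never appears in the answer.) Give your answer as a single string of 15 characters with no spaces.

Answer: CCCCCCCCCCCOCCC

Derivation:
State after each event:
  event#1 t=0ms outcome=F: state=CLOSED
  event#2 t=3ms outcome=S: state=CLOSED
  event#3 t=4ms outcome=S: state=CLOSED
  event#4 t=6ms outcome=S: state=CLOSED
  event#5 t=10ms outcome=F: state=CLOSED
  event#6 t=11ms outcome=S: state=CLOSED
  event#7 t=14ms outcome=F: state=CLOSED
  event#8 t=17ms outcome=F: state=CLOSED
  event#9 t=21ms outcome=S: state=CLOSED
  event#10 t=24ms outcome=F: state=CLOSED
  event#11 t=26ms outcome=F: state=CLOSED
  event#12 t=27ms outcome=F: state=OPEN
  event#13 t=31ms outcome=S: state=CLOSED
  event#14 t=32ms outcome=S: state=CLOSED
  event#15 t=33ms outcome=S: state=CLOSED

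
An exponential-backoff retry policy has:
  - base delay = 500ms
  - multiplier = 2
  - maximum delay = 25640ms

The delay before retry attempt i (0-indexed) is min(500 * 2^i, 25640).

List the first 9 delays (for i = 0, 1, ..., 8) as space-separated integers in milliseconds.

Answer: 500 1000 2000 4000 8000 16000 25640 25640 25640

Derivation:
Computing each delay:
  i=0: min(500*2^0, 25640) = 500
  i=1: min(500*2^1, 25640) = 1000
  i=2: min(500*2^2, 25640) = 2000
  i=3: min(500*2^3, 25640) = 4000
  i=4: min(500*2^4, 25640) = 8000
  i=5: min(500*2^5, 25640) = 16000
  i=6: min(500*2^6, 25640) = 25640
  i=7: min(500*2^7, 25640) = 25640
  i=8: min(500*2^8, 25640) = 25640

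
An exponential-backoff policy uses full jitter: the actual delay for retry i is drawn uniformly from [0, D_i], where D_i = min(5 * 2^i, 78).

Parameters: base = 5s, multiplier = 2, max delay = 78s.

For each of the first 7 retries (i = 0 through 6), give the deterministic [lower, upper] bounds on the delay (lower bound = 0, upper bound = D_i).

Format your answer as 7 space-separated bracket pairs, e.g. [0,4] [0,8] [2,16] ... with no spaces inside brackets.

Answer: [0,5] [0,10] [0,20] [0,40] [0,78] [0,78] [0,78]

Derivation:
Computing bounds per retry:
  i=0: D_i=min(5*2^0,78)=5, bounds=[0,5]
  i=1: D_i=min(5*2^1,78)=10, bounds=[0,10]
  i=2: D_i=min(5*2^2,78)=20, bounds=[0,20]
  i=3: D_i=min(5*2^3,78)=40, bounds=[0,40]
  i=4: D_i=min(5*2^4,78)=78, bounds=[0,78]
  i=5: D_i=min(5*2^5,78)=78, bounds=[0,78]
  i=6: D_i=min(5*2^6,78)=78, bounds=[0,78]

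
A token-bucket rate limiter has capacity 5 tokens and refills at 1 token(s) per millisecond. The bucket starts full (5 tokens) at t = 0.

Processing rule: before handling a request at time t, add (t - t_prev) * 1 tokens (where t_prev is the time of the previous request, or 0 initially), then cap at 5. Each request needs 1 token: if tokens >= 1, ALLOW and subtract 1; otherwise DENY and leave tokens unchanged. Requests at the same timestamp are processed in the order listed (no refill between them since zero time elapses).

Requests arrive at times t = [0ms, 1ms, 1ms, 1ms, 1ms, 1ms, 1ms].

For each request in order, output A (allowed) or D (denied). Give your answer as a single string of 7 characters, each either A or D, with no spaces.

Answer: AAAAAAD

Derivation:
Simulating step by step:
  req#1 t=0ms: ALLOW
  req#2 t=1ms: ALLOW
  req#3 t=1ms: ALLOW
  req#4 t=1ms: ALLOW
  req#5 t=1ms: ALLOW
  req#6 t=1ms: ALLOW
  req#7 t=1ms: DENY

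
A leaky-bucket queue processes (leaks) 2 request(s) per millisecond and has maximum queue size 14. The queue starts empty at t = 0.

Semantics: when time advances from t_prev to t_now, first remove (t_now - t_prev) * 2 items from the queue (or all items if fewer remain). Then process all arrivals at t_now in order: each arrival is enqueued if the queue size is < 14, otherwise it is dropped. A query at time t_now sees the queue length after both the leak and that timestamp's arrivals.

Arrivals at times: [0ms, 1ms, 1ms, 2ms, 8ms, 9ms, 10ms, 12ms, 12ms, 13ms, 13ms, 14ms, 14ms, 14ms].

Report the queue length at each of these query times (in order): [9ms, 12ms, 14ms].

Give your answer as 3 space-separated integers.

Answer: 1 2 3

Derivation:
Queue lengths at query times:
  query t=9ms: backlog = 1
  query t=12ms: backlog = 2
  query t=14ms: backlog = 3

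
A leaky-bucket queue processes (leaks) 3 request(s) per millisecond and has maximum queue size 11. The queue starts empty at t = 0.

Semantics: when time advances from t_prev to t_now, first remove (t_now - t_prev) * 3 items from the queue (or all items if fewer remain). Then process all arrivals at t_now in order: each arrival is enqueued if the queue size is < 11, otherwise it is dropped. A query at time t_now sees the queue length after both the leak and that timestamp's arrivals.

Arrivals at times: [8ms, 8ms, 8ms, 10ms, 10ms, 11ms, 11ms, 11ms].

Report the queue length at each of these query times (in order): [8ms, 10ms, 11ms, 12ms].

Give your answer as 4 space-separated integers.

Answer: 3 2 3 0

Derivation:
Queue lengths at query times:
  query t=8ms: backlog = 3
  query t=10ms: backlog = 2
  query t=11ms: backlog = 3
  query t=12ms: backlog = 0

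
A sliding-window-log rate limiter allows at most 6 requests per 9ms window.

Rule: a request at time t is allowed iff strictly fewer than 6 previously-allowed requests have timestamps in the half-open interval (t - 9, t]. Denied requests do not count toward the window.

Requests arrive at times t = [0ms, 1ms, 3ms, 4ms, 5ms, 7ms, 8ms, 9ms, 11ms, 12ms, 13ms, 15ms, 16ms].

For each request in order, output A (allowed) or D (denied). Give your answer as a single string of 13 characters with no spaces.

Tracking allowed requests in the window:
  req#1 t=0ms: ALLOW
  req#2 t=1ms: ALLOW
  req#3 t=3ms: ALLOW
  req#4 t=4ms: ALLOW
  req#5 t=5ms: ALLOW
  req#6 t=7ms: ALLOW
  req#7 t=8ms: DENY
  req#8 t=9ms: ALLOW
  req#9 t=11ms: ALLOW
  req#10 t=12ms: ALLOW
  req#11 t=13ms: ALLOW
  req#12 t=15ms: ALLOW
  req#13 t=16ms: ALLOW

Answer: AAAAAADAAAAAA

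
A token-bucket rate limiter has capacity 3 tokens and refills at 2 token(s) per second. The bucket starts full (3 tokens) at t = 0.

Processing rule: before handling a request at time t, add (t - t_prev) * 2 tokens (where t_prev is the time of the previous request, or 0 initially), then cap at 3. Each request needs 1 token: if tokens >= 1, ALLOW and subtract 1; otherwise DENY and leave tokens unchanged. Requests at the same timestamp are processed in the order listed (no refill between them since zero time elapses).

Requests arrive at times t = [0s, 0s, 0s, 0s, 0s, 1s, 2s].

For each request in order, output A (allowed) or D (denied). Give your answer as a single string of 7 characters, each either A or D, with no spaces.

Answer: AAADDAA

Derivation:
Simulating step by step:
  req#1 t=0s: ALLOW
  req#2 t=0s: ALLOW
  req#3 t=0s: ALLOW
  req#4 t=0s: DENY
  req#5 t=0s: DENY
  req#6 t=1s: ALLOW
  req#7 t=2s: ALLOW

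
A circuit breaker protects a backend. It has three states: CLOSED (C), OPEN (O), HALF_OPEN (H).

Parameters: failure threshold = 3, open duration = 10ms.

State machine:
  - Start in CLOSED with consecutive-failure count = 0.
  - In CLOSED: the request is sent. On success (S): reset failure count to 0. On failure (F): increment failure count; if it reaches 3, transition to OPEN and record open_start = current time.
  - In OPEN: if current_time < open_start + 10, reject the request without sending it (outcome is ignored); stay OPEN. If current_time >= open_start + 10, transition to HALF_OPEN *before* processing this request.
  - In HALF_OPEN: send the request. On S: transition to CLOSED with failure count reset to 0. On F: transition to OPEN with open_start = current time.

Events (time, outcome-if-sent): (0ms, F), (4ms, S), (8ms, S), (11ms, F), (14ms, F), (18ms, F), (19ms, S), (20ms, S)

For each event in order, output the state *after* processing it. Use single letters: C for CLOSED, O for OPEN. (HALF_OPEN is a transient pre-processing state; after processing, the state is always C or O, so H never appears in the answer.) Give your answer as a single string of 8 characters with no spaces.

State after each event:
  event#1 t=0ms outcome=F: state=CLOSED
  event#2 t=4ms outcome=S: state=CLOSED
  event#3 t=8ms outcome=S: state=CLOSED
  event#4 t=11ms outcome=F: state=CLOSED
  event#5 t=14ms outcome=F: state=CLOSED
  event#6 t=18ms outcome=F: state=OPEN
  event#7 t=19ms outcome=S: state=OPEN
  event#8 t=20ms outcome=S: state=OPEN

Answer: CCCCCOOO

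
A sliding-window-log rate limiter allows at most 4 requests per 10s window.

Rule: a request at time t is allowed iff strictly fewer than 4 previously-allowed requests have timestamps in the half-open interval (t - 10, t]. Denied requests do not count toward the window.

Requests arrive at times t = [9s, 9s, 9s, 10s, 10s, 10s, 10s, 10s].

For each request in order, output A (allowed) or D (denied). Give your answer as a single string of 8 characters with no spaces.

Tracking allowed requests in the window:
  req#1 t=9s: ALLOW
  req#2 t=9s: ALLOW
  req#3 t=9s: ALLOW
  req#4 t=10s: ALLOW
  req#5 t=10s: DENY
  req#6 t=10s: DENY
  req#7 t=10s: DENY
  req#8 t=10s: DENY

Answer: AAAADDDD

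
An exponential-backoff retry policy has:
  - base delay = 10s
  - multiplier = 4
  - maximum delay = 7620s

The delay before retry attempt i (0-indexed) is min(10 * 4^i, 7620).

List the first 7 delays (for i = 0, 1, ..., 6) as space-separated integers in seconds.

Computing each delay:
  i=0: min(10*4^0, 7620) = 10
  i=1: min(10*4^1, 7620) = 40
  i=2: min(10*4^2, 7620) = 160
  i=3: min(10*4^3, 7620) = 640
  i=4: min(10*4^4, 7620) = 2560
  i=5: min(10*4^5, 7620) = 7620
  i=6: min(10*4^6, 7620) = 7620

Answer: 10 40 160 640 2560 7620 7620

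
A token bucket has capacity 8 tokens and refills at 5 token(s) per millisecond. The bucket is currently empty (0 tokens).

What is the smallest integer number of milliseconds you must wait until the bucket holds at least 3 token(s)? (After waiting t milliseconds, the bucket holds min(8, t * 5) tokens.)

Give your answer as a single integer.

Need t * 5 >= 3, so t >= 3/5.
Smallest integer t = ceil(3/5) = 1.

Answer: 1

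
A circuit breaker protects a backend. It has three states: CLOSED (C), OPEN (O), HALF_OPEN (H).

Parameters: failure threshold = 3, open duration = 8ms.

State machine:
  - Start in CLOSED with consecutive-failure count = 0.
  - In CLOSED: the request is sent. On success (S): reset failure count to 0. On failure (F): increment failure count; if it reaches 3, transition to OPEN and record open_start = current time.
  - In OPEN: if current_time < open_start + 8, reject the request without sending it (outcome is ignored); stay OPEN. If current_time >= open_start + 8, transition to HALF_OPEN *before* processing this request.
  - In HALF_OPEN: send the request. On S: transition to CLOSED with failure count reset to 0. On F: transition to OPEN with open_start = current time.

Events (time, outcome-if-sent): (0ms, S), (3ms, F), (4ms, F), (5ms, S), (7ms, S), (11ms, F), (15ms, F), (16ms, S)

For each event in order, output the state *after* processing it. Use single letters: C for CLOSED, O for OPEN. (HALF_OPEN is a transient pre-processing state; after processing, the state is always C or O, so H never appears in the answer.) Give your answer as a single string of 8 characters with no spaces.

Answer: CCCCCCCC

Derivation:
State after each event:
  event#1 t=0ms outcome=S: state=CLOSED
  event#2 t=3ms outcome=F: state=CLOSED
  event#3 t=4ms outcome=F: state=CLOSED
  event#4 t=5ms outcome=S: state=CLOSED
  event#5 t=7ms outcome=S: state=CLOSED
  event#6 t=11ms outcome=F: state=CLOSED
  event#7 t=15ms outcome=F: state=CLOSED
  event#8 t=16ms outcome=S: state=CLOSED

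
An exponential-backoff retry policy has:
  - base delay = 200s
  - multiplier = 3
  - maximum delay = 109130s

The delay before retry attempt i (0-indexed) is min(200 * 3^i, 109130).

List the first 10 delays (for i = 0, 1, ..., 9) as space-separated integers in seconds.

Computing each delay:
  i=0: min(200*3^0, 109130) = 200
  i=1: min(200*3^1, 109130) = 600
  i=2: min(200*3^2, 109130) = 1800
  i=3: min(200*3^3, 109130) = 5400
  i=4: min(200*3^4, 109130) = 16200
  i=5: min(200*3^5, 109130) = 48600
  i=6: min(200*3^6, 109130) = 109130
  i=7: min(200*3^7, 109130) = 109130
  i=8: min(200*3^8, 109130) = 109130
  i=9: min(200*3^9, 109130) = 109130

Answer: 200 600 1800 5400 16200 48600 109130 109130 109130 109130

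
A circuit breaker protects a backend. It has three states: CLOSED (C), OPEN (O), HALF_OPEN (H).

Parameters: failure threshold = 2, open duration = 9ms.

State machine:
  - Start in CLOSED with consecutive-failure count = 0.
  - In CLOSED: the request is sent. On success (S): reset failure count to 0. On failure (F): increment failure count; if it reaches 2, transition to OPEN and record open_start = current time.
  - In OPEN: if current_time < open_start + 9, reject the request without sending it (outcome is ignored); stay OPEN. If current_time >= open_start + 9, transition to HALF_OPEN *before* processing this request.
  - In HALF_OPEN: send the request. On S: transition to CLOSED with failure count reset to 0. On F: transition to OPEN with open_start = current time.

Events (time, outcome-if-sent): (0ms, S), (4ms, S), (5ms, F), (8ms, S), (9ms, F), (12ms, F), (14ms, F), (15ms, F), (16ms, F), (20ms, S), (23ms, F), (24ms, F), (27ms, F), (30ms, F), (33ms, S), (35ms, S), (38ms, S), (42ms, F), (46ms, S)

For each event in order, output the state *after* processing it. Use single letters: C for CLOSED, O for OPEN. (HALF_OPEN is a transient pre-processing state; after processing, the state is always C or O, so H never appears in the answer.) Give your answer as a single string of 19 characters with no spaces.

Answer: CCCCCOOOOOOOOOCCCCC

Derivation:
State after each event:
  event#1 t=0ms outcome=S: state=CLOSED
  event#2 t=4ms outcome=S: state=CLOSED
  event#3 t=5ms outcome=F: state=CLOSED
  event#4 t=8ms outcome=S: state=CLOSED
  event#5 t=9ms outcome=F: state=CLOSED
  event#6 t=12ms outcome=F: state=OPEN
  event#7 t=14ms outcome=F: state=OPEN
  event#8 t=15ms outcome=F: state=OPEN
  event#9 t=16ms outcome=F: state=OPEN
  event#10 t=20ms outcome=S: state=OPEN
  event#11 t=23ms outcome=F: state=OPEN
  event#12 t=24ms outcome=F: state=OPEN
  event#13 t=27ms outcome=F: state=OPEN
  event#14 t=30ms outcome=F: state=OPEN
  event#15 t=33ms outcome=S: state=CLOSED
  event#16 t=35ms outcome=S: state=CLOSED
  event#17 t=38ms outcome=S: state=CLOSED
  event#18 t=42ms outcome=F: state=CLOSED
  event#19 t=46ms outcome=S: state=CLOSED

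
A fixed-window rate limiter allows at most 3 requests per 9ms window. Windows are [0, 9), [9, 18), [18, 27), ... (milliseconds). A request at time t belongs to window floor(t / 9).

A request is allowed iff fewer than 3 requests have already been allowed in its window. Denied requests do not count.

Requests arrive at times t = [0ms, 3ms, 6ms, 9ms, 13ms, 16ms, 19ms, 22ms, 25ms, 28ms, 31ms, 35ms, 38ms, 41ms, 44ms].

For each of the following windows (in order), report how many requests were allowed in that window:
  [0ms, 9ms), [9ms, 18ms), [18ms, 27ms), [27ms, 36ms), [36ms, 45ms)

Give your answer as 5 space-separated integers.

Answer: 3 3 3 3 3

Derivation:
Processing requests:
  req#1 t=0ms (window 0): ALLOW
  req#2 t=3ms (window 0): ALLOW
  req#3 t=6ms (window 0): ALLOW
  req#4 t=9ms (window 1): ALLOW
  req#5 t=13ms (window 1): ALLOW
  req#6 t=16ms (window 1): ALLOW
  req#7 t=19ms (window 2): ALLOW
  req#8 t=22ms (window 2): ALLOW
  req#9 t=25ms (window 2): ALLOW
  req#10 t=28ms (window 3): ALLOW
  req#11 t=31ms (window 3): ALLOW
  req#12 t=35ms (window 3): ALLOW
  req#13 t=38ms (window 4): ALLOW
  req#14 t=41ms (window 4): ALLOW
  req#15 t=44ms (window 4): ALLOW

Allowed counts by window: 3 3 3 3 3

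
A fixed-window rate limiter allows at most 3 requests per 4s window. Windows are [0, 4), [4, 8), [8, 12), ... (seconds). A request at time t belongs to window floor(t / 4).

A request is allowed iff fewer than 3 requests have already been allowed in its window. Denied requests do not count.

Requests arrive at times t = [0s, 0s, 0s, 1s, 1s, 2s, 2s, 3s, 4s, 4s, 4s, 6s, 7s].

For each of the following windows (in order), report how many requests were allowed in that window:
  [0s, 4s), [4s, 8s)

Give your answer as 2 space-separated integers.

Answer: 3 3

Derivation:
Processing requests:
  req#1 t=0s (window 0): ALLOW
  req#2 t=0s (window 0): ALLOW
  req#3 t=0s (window 0): ALLOW
  req#4 t=1s (window 0): DENY
  req#5 t=1s (window 0): DENY
  req#6 t=2s (window 0): DENY
  req#7 t=2s (window 0): DENY
  req#8 t=3s (window 0): DENY
  req#9 t=4s (window 1): ALLOW
  req#10 t=4s (window 1): ALLOW
  req#11 t=4s (window 1): ALLOW
  req#12 t=6s (window 1): DENY
  req#13 t=7s (window 1): DENY

Allowed counts by window: 3 3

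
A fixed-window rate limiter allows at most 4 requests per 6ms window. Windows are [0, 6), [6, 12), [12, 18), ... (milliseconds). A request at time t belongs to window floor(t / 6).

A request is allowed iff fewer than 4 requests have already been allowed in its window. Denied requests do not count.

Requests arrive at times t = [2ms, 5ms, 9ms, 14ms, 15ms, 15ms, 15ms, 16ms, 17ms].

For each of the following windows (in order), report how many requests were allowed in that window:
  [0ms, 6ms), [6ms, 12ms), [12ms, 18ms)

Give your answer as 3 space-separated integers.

Processing requests:
  req#1 t=2ms (window 0): ALLOW
  req#2 t=5ms (window 0): ALLOW
  req#3 t=9ms (window 1): ALLOW
  req#4 t=14ms (window 2): ALLOW
  req#5 t=15ms (window 2): ALLOW
  req#6 t=15ms (window 2): ALLOW
  req#7 t=15ms (window 2): ALLOW
  req#8 t=16ms (window 2): DENY
  req#9 t=17ms (window 2): DENY

Allowed counts by window: 2 1 4

Answer: 2 1 4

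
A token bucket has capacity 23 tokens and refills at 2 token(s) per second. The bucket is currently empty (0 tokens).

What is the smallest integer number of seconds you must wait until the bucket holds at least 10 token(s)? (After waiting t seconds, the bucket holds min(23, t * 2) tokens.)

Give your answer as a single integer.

Answer: 5

Derivation:
Need t * 2 >= 10, so t >= 10/2.
Smallest integer t = ceil(10/2) = 5.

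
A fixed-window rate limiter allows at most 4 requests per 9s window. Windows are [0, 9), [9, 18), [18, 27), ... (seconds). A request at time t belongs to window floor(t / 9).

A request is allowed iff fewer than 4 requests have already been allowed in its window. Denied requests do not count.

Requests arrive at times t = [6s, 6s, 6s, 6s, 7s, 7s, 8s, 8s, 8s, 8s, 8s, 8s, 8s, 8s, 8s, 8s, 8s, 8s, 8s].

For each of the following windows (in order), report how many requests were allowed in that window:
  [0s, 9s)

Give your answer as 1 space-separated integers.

Answer: 4

Derivation:
Processing requests:
  req#1 t=6s (window 0): ALLOW
  req#2 t=6s (window 0): ALLOW
  req#3 t=6s (window 0): ALLOW
  req#4 t=6s (window 0): ALLOW
  req#5 t=7s (window 0): DENY
  req#6 t=7s (window 0): DENY
  req#7 t=8s (window 0): DENY
  req#8 t=8s (window 0): DENY
  req#9 t=8s (window 0): DENY
  req#10 t=8s (window 0): DENY
  req#11 t=8s (window 0): DENY
  req#12 t=8s (window 0): DENY
  req#13 t=8s (window 0): DENY
  req#14 t=8s (window 0): DENY
  req#15 t=8s (window 0): DENY
  req#16 t=8s (window 0): DENY
  req#17 t=8s (window 0): DENY
  req#18 t=8s (window 0): DENY
  req#19 t=8s (window 0): DENY

Allowed counts by window: 4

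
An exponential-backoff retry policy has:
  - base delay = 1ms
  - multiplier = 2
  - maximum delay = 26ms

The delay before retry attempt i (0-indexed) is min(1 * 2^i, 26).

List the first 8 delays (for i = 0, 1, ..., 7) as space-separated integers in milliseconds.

Computing each delay:
  i=0: min(1*2^0, 26) = 1
  i=1: min(1*2^1, 26) = 2
  i=2: min(1*2^2, 26) = 4
  i=3: min(1*2^3, 26) = 8
  i=4: min(1*2^4, 26) = 16
  i=5: min(1*2^5, 26) = 26
  i=6: min(1*2^6, 26) = 26
  i=7: min(1*2^7, 26) = 26

Answer: 1 2 4 8 16 26 26 26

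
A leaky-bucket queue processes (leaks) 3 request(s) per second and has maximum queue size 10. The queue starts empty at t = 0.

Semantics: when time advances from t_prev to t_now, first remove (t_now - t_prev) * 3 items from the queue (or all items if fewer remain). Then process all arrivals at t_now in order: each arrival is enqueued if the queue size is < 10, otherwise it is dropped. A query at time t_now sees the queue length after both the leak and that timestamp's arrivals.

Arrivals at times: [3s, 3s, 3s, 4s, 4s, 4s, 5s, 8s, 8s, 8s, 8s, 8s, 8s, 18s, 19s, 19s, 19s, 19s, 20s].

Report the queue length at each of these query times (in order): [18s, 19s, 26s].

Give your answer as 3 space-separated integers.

Answer: 1 4 0

Derivation:
Queue lengths at query times:
  query t=18s: backlog = 1
  query t=19s: backlog = 4
  query t=26s: backlog = 0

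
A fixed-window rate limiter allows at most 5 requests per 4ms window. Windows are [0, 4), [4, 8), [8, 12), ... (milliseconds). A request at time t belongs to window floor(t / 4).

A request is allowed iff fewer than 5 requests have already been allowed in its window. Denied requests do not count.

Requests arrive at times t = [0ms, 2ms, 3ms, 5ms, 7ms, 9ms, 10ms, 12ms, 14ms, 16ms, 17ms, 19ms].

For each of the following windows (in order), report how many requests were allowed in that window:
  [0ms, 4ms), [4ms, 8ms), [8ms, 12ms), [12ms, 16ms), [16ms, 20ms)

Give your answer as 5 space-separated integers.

Processing requests:
  req#1 t=0ms (window 0): ALLOW
  req#2 t=2ms (window 0): ALLOW
  req#3 t=3ms (window 0): ALLOW
  req#4 t=5ms (window 1): ALLOW
  req#5 t=7ms (window 1): ALLOW
  req#6 t=9ms (window 2): ALLOW
  req#7 t=10ms (window 2): ALLOW
  req#8 t=12ms (window 3): ALLOW
  req#9 t=14ms (window 3): ALLOW
  req#10 t=16ms (window 4): ALLOW
  req#11 t=17ms (window 4): ALLOW
  req#12 t=19ms (window 4): ALLOW

Allowed counts by window: 3 2 2 2 3

Answer: 3 2 2 2 3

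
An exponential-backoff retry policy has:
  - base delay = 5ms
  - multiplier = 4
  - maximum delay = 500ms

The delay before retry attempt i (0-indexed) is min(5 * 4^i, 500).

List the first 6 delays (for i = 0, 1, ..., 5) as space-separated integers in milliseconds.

Answer: 5 20 80 320 500 500

Derivation:
Computing each delay:
  i=0: min(5*4^0, 500) = 5
  i=1: min(5*4^1, 500) = 20
  i=2: min(5*4^2, 500) = 80
  i=3: min(5*4^3, 500) = 320
  i=4: min(5*4^4, 500) = 500
  i=5: min(5*4^5, 500) = 500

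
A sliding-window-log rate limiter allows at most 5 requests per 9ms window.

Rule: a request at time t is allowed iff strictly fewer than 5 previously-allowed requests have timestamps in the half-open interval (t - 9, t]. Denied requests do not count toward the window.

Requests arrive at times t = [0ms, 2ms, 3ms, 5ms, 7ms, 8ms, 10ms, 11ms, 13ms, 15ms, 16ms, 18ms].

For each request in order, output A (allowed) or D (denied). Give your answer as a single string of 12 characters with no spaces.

Answer: AAAAADAAAAAD

Derivation:
Tracking allowed requests in the window:
  req#1 t=0ms: ALLOW
  req#2 t=2ms: ALLOW
  req#3 t=3ms: ALLOW
  req#4 t=5ms: ALLOW
  req#5 t=7ms: ALLOW
  req#6 t=8ms: DENY
  req#7 t=10ms: ALLOW
  req#8 t=11ms: ALLOW
  req#9 t=13ms: ALLOW
  req#10 t=15ms: ALLOW
  req#11 t=16ms: ALLOW
  req#12 t=18ms: DENY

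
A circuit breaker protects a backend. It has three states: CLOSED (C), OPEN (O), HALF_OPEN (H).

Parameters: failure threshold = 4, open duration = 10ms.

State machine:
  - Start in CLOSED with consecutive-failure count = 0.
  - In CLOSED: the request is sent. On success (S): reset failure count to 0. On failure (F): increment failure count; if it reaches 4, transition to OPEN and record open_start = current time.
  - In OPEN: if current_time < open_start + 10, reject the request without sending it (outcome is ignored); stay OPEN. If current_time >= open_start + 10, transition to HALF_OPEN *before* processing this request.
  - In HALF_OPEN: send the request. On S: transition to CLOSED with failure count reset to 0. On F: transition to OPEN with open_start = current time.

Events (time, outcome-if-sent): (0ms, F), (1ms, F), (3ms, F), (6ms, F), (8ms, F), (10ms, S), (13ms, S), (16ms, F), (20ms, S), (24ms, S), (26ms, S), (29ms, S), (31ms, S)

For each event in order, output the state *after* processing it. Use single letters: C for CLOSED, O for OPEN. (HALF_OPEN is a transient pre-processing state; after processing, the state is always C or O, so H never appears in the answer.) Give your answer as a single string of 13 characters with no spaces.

Answer: CCCOOOOOOOCCC

Derivation:
State after each event:
  event#1 t=0ms outcome=F: state=CLOSED
  event#2 t=1ms outcome=F: state=CLOSED
  event#3 t=3ms outcome=F: state=CLOSED
  event#4 t=6ms outcome=F: state=OPEN
  event#5 t=8ms outcome=F: state=OPEN
  event#6 t=10ms outcome=S: state=OPEN
  event#7 t=13ms outcome=S: state=OPEN
  event#8 t=16ms outcome=F: state=OPEN
  event#9 t=20ms outcome=S: state=OPEN
  event#10 t=24ms outcome=S: state=OPEN
  event#11 t=26ms outcome=S: state=CLOSED
  event#12 t=29ms outcome=S: state=CLOSED
  event#13 t=31ms outcome=S: state=CLOSED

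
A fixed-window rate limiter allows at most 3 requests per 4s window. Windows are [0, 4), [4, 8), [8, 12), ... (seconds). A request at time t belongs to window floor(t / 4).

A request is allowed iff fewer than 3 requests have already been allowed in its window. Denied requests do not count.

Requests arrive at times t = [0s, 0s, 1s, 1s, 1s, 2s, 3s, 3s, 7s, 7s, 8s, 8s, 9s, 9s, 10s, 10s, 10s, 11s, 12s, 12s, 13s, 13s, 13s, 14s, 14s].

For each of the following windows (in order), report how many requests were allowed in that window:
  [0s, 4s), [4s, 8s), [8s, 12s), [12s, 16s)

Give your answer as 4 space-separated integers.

Answer: 3 2 3 3

Derivation:
Processing requests:
  req#1 t=0s (window 0): ALLOW
  req#2 t=0s (window 0): ALLOW
  req#3 t=1s (window 0): ALLOW
  req#4 t=1s (window 0): DENY
  req#5 t=1s (window 0): DENY
  req#6 t=2s (window 0): DENY
  req#7 t=3s (window 0): DENY
  req#8 t=3s (window 0): DENY
  req#9 t=7s (window 1): ALLOW
  req#10 t=7s (window 1): ALLOW
  req#11 t=8s (window 2): ALLOW
  req#12 t=8s (window 2): ALLOW
  req#13 t=9s (window 2): ALLOW
  req#14 t=9s (window 2): DENY
  req#15 t=10s (window 2): DENY
  req#16 t=10s (window 2): DENY
  req#17 t=10s (window 2): DENY
  req#18 t=11s (window 2): DENY
  req#19 t=12s (window 3): ALLOW
  req#20 t=12s (window 3): ALLOW
  req#21 t=13s (window 3): ALLOW
  req#22 t=13s (window 3): DENY
  req#23 t=13s (window 3): DENY
  req#24 t=14s (window 3): DENY
  req#25 t=14s (window 3): DENY

Allowed counts by window: 3 2 3 3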